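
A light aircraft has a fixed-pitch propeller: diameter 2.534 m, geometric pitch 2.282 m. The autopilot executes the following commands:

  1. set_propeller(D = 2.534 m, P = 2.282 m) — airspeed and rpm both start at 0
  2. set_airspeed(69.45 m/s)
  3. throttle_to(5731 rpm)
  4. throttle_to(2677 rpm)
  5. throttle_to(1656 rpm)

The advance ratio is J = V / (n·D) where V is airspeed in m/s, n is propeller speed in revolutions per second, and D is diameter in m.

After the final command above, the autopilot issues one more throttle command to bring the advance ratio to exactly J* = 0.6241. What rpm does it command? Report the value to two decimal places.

set_propeller: D = 2.534 m, P = 2.282 m (p = P/D = 0.900552); state ← (V=0, rpm=0)
set_airspeed(69.45): V ← 69.45 m/s
throttle_to(5731): rpm ← 5731
throttle_to(2677): rpm ← 2677
throttle_to(1656): rpm ← 1656
final state: V = 69.45 m/s, rpm = 1656 → n = rpm/60 = 27.600000 rev/s
target J* = 0.6241; solve J* = V/(n·D) for n: n = V/(J*·D) = 69.45/(0.6241 × 2.534) = 43.914855 rev/s
rpm = 60·n = 2634.891323

rpm = 2634.89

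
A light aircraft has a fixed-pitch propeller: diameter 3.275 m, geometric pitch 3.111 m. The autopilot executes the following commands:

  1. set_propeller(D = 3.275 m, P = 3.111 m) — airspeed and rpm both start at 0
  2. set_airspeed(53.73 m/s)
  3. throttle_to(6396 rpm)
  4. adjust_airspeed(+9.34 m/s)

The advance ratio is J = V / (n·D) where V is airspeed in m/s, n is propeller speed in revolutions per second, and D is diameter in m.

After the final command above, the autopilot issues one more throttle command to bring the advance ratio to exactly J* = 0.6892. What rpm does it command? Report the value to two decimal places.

rpm = 1676.55

set_propeller: D = 3.275 m, P = 3.111 m (p = P/D = 0.949924); state ← (V=0, rpm=0)
set_airspeed(53.73): V ← 53.73 m/s
throttle_to(6396): rpm ← 6396
adjust_airspeed(+9.34): V ← 53.73 +9.34 = 63.07 m/s
final state: V = 63.07 m/s, rpm = 6396 → n = rpm/60 = 106.600000 rev/s
target J* = 0.6892; solve J* = V/(n·D) for n: n = V/(J*·D) = 63.07/(0.6892 × 3.275) = 27.942564 rev/s
rpm = 60·n = 1676.553854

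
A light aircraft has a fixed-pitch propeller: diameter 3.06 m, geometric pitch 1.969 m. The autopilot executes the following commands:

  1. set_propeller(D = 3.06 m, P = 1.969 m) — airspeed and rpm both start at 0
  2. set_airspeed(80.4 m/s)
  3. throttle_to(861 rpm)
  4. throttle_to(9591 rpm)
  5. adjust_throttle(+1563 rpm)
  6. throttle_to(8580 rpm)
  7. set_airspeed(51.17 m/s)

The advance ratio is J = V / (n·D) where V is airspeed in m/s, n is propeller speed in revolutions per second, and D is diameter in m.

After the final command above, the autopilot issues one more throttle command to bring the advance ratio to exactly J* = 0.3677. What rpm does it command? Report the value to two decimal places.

set_propeller: D = 3.06 m, P = 1.969 m (p = P/D = 0.643464); state ← (V=0, rpm=0)
set_airspeed(80.4): V ← 80.4 m/s
throttle_to(861): rpm ← 861
throttle_to(9591): rpm ← 9591
adjust_throttle(+1563): rpm ← 9591 +1563 = 11154
throttle_to(8580): rpm ← 8580
set_airspeed(51.17): V ← 51.17 m/s
final state: V = 51.17 m/s, rpm = 8580 → n = rpm/60 = 143.000000 rev/s
target J* = 0.3677; solve J* = V/(n·D) for n: n = V/(J*·D) = 51.17/(0.3677 × 3.06) = 45.477896 rev/s
rpm = 60·n = 2728.673738

rpm = 2728.67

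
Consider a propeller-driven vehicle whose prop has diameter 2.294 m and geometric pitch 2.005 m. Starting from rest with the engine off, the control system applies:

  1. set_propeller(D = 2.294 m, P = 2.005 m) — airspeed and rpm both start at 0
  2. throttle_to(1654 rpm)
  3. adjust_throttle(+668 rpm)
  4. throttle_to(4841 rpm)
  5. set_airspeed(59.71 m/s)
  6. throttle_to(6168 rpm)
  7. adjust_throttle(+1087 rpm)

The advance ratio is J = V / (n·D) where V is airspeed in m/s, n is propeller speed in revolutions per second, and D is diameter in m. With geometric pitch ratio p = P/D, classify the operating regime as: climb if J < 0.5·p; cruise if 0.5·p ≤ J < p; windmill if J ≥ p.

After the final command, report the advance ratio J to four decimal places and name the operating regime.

J = 0.2153, regime = climb

set_propeller: D = 2.294 m, P = 2.005 m (p = P/D = 0.874019); state ← (V=0, rpm=0)
throttle_to(1654): rpm ← 1654
adjust_throttle(+668): rpm ← 1654 +668 = 2322
throttle_to(4841): rpm ← 4841
set_airspeed(59.71): V ← 59.71 m/s
throttle_to(6168): rpm ← 6168
adjust_throttle(+1087): rpm ← 6168 +1087 = 7255
final state: V = 59.71 m/s, rpm = 7255 → n = rpm/60 = 120.916667 rev/s
J = V / (n·D) = 59.71 / (120.916667 × 2.294) = 0.215262
regime bands: climb J<0.4370 | cruise [0.4370, 0.8740) | windmill J≥0.8740
J = 0.2153 → climb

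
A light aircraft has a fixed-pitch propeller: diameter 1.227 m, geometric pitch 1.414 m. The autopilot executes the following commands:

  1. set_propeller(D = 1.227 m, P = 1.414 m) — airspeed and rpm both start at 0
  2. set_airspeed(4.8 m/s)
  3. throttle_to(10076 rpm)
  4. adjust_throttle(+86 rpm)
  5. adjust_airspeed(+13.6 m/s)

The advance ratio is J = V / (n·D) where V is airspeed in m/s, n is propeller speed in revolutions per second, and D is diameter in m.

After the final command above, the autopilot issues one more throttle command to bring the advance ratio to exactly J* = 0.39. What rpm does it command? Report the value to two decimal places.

rpm = 2307.07

set_propeller: D = 1.227 m, P = 1.414 m (p = P/D = 1.152404); state ← (V=0, rpm=0)
set_airspeed(4.8): V ← 4.8 m/s
throttle_to(10076): rpm ← 10076
adjust_throttle(+86): rpm ← 10076 +86 = 10162
adjust_airspeed(+13.6): V ← 4.8 +13.6 = 18.4 m/s
final state: V = 18.4 m/s, rpm = 10162 → n = rpm/60 = 169.366667 rev/s
target J* = 0.39; solve J* = V/(n·D) for n: n = V/(J*·D) = 18.4/(0.39 × 1.227) = 38.451090 rev/s
rpm = 60·n = 2307.065388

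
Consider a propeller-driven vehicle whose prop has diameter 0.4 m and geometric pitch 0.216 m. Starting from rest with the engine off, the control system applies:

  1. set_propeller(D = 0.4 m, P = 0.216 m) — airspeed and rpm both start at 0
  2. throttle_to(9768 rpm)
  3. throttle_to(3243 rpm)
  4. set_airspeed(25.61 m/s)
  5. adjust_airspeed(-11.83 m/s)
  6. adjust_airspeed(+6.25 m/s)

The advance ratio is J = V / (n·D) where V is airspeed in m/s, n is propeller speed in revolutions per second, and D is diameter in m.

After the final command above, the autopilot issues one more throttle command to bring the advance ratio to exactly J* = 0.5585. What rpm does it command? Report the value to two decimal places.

rpm = 5379.59

set_propeller: D = 0.4 m, P = 0.216 m (p = P/D = 0.540000); state ← (V=0, rpm=0)
throttle_to(9768): rpm ← 9768
throttle_to(3243): rpm ← 3243
set_airspeed(25.61): V ← 25.61 m/s
adjust_airspeed(-11.83): V ← 25.61 -11.83 = 13.78 m/s
adjust_airspeed(+6.25): V ← 13.78 +6.25 = 20.03 m/s
final state: V = 20.03 m/s, rpm = 3243 → n = rpm/60 = 54.050000 rev/s
target J* = 0.5585; solve J* = V/(n·D) for n: n = V/(J*·D) = 20.03/(0.5585 × 0.4) = 89.659803 rev/s
rpm = 60·n = 5379.588183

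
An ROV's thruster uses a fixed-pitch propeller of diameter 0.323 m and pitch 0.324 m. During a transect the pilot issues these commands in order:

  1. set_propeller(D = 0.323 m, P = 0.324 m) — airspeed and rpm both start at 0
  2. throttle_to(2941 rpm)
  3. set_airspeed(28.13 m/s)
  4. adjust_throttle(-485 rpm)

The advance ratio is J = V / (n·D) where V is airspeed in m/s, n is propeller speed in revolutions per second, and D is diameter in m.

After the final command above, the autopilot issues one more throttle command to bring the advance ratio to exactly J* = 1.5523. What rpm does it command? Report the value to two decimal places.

set_propeller: D = 0.323 m, P = 0.324 m (p = P/D = 1.003096); state ← (V=0, rpm=0)
throttle_to(2941): rpm ← 2941
set_airspeed(28.13): V ← 28.13 m/s
adjust_throttle(-485): rpm ← 2941 -485 = 2456
final state: V = 28.13 m/s, rpm = 2456 → n = rpm/60 = 40.933333 rev/s
target J* = 1.5523; solve J* = V/(n·D) for n: n = V/(J*·D) = 28.13/(1.5523 × 0.323) = 56.103706 rev/s
rpm = 60·n = 3366.222378

rpm = 3366.22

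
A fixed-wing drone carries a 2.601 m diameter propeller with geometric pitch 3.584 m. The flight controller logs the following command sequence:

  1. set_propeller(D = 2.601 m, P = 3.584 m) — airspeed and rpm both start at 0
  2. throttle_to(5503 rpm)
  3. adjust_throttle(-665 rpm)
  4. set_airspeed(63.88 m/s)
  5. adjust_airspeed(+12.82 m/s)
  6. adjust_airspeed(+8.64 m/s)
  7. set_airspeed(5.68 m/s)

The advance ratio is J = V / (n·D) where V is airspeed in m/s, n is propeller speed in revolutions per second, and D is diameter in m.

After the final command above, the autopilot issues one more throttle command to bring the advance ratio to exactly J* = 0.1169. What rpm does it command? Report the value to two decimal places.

rpm = 1120.84

set_propeller: D = 2.601 m, P = 3.584 m (p = P/D = 1.377932); state ← (V=0, rpm=0)
throttle_to(5503): rpm ← 5503
adjust_throttle(-665): rpm ← 5503 -665 = 4838
set_airspeed(63.88): V ← 63.88 m/s
adjust_airspeed(+12.82): V ← 63.88 +12.82 = 76.7 m/s
adjust_airspeed(+8.64): V ← 76.7 +8.64 = 85.34 m/s
set_airspeed(5.68): V ← 5.68 m/s
final state: V = 5.68 m/s, rpm = 4838 → n = rpm/60 = 80.633333 rev/s
target J* = 0.1169; solve J* = V/(n·D) for n: n = V/(J*·D) = 5.68/(0.1169 × 2.601) = 18.680714 rev/s
rpm = 60·n = 1120.842842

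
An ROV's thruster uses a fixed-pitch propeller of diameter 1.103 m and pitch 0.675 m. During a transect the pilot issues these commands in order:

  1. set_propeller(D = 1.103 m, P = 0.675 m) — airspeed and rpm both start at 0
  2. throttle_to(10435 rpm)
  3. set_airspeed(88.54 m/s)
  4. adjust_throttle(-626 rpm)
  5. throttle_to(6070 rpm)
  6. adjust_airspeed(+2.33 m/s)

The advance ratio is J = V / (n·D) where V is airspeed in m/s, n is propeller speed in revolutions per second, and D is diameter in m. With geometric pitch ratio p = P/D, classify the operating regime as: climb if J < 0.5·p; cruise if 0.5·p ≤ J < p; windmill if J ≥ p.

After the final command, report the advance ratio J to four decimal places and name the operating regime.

set_propeller: D = 1.103 m, P = 0.675 m (p = P/D = 0.611967); state ← (V=0, rpm=0)
throttle_to(10435): rpm ← 10435
set_airspeed(88.54): V ← 88.54 m/s
adjust_throttle(-626): rpm ← 10435 -626 = 9809
throttle_to(6070): rpm ← 6070
adjust_airspeed(+2.33): V ← 88.54 +2.33 = 90.87 m/s
final state: V = 90.87 m/s, rpm = 6070 → n = rpm/60 = 101.166667 rev/s
J = V / (n·D) = 90.87 / (101.166667 × 1.103) = 0.814343
regime bands: climb J<0.3060 | cruise [0.3060, 0.6120) | windmill J≥0.6120
J = 0.8143 → windmill

J = 0.8143, regime = windmill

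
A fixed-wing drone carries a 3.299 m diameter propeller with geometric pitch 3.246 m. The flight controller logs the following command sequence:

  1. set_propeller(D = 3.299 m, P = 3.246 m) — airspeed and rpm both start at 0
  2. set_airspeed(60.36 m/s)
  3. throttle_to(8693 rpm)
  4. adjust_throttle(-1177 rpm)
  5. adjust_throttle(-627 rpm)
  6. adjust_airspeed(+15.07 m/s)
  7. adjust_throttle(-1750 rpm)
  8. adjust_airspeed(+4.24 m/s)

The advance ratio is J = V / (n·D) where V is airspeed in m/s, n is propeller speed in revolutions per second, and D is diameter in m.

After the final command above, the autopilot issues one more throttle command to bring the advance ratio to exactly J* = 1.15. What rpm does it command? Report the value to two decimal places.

set_propeller: D = 3.299 m, P = 3.246 m (p = P/D = 0.983935); state ← (V=0, rpm=0)
set_airspeed(60.36): V ← 60.36 m/s
throttle_to(8693): rpm ← 8693
adjust_throttle(-1177): rpm ← 8693 -1177 = 7516
adjust_throttle(-627): rpm ← 7516 -627 = 6889
adjust_airspeed(+15.07): V ← 60.36 +15.07 = 75.43 m/s
adjust_throttle(-1750): rpm ← 6889 -1750 = 5139
adjust_airspeed(+4.24): V ← 75.43 +4.24 = 79.67 m/s
final state: V = 79.67 m/s, rpm = 5139 → n = rpm/60 = 85.650000 rev/s
target J* = 1.15; solve J* = V/(n·D) for n: n = V/(J*·D) = 79.67/(1.15 × 3.299) = 20.999776 rev/s
rpm = 60·n = 1259.986557

rpm = 1259.99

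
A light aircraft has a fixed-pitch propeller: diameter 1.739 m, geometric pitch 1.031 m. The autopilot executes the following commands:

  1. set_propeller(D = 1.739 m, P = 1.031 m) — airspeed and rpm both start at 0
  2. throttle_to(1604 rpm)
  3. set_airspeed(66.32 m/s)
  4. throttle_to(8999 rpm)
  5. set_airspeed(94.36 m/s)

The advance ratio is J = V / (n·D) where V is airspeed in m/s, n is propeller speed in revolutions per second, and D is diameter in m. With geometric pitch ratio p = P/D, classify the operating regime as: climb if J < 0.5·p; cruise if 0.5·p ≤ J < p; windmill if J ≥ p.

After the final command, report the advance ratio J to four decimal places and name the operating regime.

J = 0.3618, regime = cruise

set_propeller: D = 1.739 m, P = 1.031 m (p = P/D = 0.592869); state ← (V=0, rpm=0)
throttle_to(1604): rpm ← 1604
set_airspeed(66.32): V ← 66.32 m/s
throttle_to(8999): rpm ← 8999
set_airspeed(94.36): V ← 94.36 m/s
final state: V = 94.36 m/s, rpm = 8999 → n = rpm/60 = 149.983333 rev/s
J = V / (n·D) = 94.36 / (149.983333 × 1.739) = 0.361781
regime bands: climb J<0.2964 | cruise [0.2964, 0.5929) | windmill J≥0.5929
J = 0.3618 → cruise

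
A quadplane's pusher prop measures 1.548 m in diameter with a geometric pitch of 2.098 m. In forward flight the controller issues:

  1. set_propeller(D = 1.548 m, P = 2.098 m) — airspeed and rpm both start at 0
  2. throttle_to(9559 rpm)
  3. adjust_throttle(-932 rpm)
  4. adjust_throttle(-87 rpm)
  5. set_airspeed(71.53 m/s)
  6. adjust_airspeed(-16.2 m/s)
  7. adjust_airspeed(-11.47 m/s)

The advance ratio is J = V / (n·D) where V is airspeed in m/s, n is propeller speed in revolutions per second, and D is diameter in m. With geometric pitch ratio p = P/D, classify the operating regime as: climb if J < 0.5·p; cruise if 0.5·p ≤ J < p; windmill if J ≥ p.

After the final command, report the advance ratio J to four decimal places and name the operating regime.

J = 0.1991, regime = climb

set_propeller: D = 1.548 m, P = 2.098 m (p = P/D = 1.355297); state ← (V=0, rpm=0)
throttle_to(9559): rpm ← 9559
adjust_throttle(-932): rpm ← 9559 -932 = 8627
adjust_throttle(-87): rpm ← 8627 -87 = 8540
set_airspeed(71.53): V ← 71.53 m/s
adjust_airspeed(-16.2): V ← 71.53 -16.2 = 55.33 m/s
adjust_airspeed(-11.47): V ← 55.33 -11.47 = 43.86 m/s
final state: V = 43.86 m/s, rpm = 8540 → n = rpm/60 = 142.333333 rev/s
J = V / (n·D) = 43.86 / (142.333333 × 1.548) = 0.199063
regime bands: climb J<0.6776 | cruise [0.6776, 1.3553) | windmill J≥1.3553
J = 0.1991 → climb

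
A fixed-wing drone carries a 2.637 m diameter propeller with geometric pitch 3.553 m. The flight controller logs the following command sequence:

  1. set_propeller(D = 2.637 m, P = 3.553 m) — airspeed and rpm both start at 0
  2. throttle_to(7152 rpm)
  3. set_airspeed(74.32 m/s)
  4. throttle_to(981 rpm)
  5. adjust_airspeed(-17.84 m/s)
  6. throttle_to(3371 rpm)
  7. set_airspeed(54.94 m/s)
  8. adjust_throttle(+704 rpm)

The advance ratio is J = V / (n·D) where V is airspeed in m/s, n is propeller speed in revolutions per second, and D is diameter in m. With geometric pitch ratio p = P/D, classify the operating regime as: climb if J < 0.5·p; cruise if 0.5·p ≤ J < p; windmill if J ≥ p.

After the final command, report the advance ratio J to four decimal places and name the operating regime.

set_propeller: D = 2.637 m, P = 3.553 m (p = P/D = 1.347364); state ← (V=0, rpm=0)
throttle_to(7152): rpm ← 7152
set_airspeed(74.32): V ← 74.32 m/s
throttle_to(981): rpm ← 981
adjust_airspeed(-17.84): V ← 74.32 -17.84 = 56.48 m/s
throttle_to(3371): rpm ← 3371
set_airspeed(54.94): V ← 54.94 m/s
adjust_throttle(+704): rpm ← 3371 +704 = 4075
final state: V = 54.94 m/s, rpm = 4075 → n = rpm/60 = 67.916667 rev/s
J = V / (n·D) = 54.94 / (67.916667 × 2.637) = 0.306762
regime bands: climb J<0.6737 | cruise [0.6737, 1.3474) | windmill J≥1.3474
J = 0.3068 → climb

J = 0.3068, regime = climb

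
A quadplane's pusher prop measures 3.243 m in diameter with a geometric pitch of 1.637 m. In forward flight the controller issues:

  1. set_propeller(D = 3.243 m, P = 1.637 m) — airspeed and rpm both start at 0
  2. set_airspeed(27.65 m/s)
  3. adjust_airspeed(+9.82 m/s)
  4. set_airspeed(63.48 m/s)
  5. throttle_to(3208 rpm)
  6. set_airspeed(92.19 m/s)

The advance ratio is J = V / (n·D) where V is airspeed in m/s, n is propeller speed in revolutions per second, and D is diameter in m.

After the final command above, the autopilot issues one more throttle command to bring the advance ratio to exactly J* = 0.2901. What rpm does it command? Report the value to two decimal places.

set_propeller: D = 3.243 m, P = 1.637 m (p = P/D = 0.504780); state ← (V=0, rpm=0)
set_airspeed(27.65): V ← 27.65 m/s
adjust_airspeed(+9.82): V ← 27.65 +9.82 = 37.47 m/s
set_airspeed(63.48): V ← 63.48 m/s
throttle_to(3208): rpm ← 3208
set_airspeed(92.19): V ← 92.19 m/s
final state: V = 92.19 m/s, rpm = 3208 → n = rpm/60 = 53.466667 rev/s
target J* = 0.2901; solve J* = V/(n·D) for n: n = V/(J*·D) = 92.19/(0.2901 × 3.243) = 97.991665 rev/s
rpm = 60·n = 5879.499908

rpm = 5879.50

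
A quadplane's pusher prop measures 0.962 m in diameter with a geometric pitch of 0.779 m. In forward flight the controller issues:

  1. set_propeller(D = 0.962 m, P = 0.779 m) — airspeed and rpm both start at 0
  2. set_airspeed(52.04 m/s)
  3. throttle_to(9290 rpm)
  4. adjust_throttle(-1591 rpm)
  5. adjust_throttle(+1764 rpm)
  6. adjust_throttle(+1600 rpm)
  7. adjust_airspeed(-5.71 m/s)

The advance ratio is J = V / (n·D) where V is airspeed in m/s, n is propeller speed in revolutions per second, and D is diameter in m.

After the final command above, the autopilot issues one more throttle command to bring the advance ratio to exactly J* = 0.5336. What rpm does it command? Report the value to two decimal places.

rpm = 5415.30

set_propeller: D = 0.962 m, P = 0.779 m (p = P/D = 0.809771); state ← (V=0, rpm=0)
set_airspeed(52.04): V ← 52.04 m/s
throttle_to(9290): rpm ← 9290
adjust_throttle(-1591): rpm ← 9290 -1591 = 7699
adjust_throttle(+1764): rpm ← 7699 +1764 = 9463
adjust_throttle(+1600): rpm ← 9463 +1600 = 11063
adjust_airspeed(-5.71): V ← 52.04 -5.71 = 46.33 m/s
final state: V = 46.33 m/s, rpm = 11063 → n = rpm/60 = 184.383333 rev/s
target J* = 0.5336; solve J* = V/(n·D) for n: n = V/(J*·D) = 46.33/(0.5336 × 0.962) = 90.255028 rev/s
rpm = 60·n = 5415.301705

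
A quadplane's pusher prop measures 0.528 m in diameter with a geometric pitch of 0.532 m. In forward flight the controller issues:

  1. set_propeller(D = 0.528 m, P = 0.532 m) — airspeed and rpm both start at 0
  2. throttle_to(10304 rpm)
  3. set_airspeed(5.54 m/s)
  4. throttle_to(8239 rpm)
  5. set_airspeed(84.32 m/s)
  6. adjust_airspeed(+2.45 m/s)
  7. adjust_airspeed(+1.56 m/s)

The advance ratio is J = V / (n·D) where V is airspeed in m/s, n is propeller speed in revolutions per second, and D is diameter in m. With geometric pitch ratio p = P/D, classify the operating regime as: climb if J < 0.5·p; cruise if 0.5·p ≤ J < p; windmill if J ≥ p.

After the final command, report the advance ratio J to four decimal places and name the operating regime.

set_propeller: D = 0.528 m, P = 0.532 m (p = P/D = 1.007576); state ← (V=0, rpm=0)
throttle_to(10304): rpm ← 10304
set_airspeed(5.54): V ← 5.54 m/s
throttle_to(8239): rpm ← 8239
set_airspeed(84.32): V ← 84.32 m/s
adjust_airspeed(+2.45): V ← 84.32 +2.45 = 86.77 m/s
adjust_airspeed(+1.56): V ← 86.77 +1.56 = 88.33 m/s
final state: V = 88.33 m/s, rpm = 8239 → n = rpm/60 = 137.316667 rev/s
J = V / (n·D) = 88.33 / (137.316667 × 0.528) = 1.218291
regime bands: climb J<0.5038 | cruise [0.5038, 1.0076) | windmill J≥1.0076
J = 1.2183 → windmill

J = 1.2183, regime = windmill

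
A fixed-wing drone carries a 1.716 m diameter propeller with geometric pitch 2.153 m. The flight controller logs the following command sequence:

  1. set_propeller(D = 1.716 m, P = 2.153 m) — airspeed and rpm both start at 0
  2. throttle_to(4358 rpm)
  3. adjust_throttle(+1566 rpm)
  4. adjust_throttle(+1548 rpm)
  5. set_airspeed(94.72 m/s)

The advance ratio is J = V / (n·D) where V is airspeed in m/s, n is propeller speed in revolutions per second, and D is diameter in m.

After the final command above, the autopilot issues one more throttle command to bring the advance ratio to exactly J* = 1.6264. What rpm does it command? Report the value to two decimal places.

set_propeller: D = 1.716 m, P = 2.153 m (p = P/D = 1.254662); state ← (V=0, rpm=0)
throttle_to(4358): rpm ← 4358
adjust_throttle(+1566): rpm ← 4358 +1566 = 5924
adjust_throttle(+1548): rpm ← 5924 +1548 = 7472
set_airspeed(94.72): V ← 94.72 m/s
final state: V = 94.72 m/s, rpm = 7472 → n = rpm/60 = 124.533333 rev/s
target J* = 1.6264; solve J* = V/(n·D) for n: n = V/(J*·D) = 94.72/(1.6264 × 1.716) = 33.938844 rev/s
rpm = 60·n = 2036.330615

rpm = 2036.33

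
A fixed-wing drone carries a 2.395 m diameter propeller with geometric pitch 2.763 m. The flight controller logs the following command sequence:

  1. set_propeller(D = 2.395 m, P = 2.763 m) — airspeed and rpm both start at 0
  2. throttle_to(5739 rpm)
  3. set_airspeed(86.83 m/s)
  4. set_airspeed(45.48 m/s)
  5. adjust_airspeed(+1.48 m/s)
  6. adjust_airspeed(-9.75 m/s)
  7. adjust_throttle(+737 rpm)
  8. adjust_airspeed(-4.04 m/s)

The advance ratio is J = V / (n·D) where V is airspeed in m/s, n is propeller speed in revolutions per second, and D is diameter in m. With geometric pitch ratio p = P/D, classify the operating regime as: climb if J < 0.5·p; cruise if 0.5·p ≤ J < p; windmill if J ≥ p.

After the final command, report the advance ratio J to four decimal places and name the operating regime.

J = 0.1283, regime = climb

set_propeller: D = 2.395 m, P = 2.763 m (p = P/D = 1.153653); state ← (V=0, rpm=0)
throttle_to(5739): rpm ← 5739
set_airspeed(86.83): V ← 86.83 m/s
set_airspeed(45.48): V ← 45.48 m/s
adjust_airspeed(+1.48): V ← 45.48 +1.48 = 46.96 m/s
adjust_airspeed(-9.75): V ← 46.96 -9.75 = 37.21 m/s
adjust_throttle(+737): rpm ← 5739 +737 = 6476
adjust_airspeed(-4.04): V ← 37.21 -4.04 = 33.17 m/s
final state: V = 33.17 m/s, rpm = 6476 → n = rpm/60 = 107.933333 rev/s
J = V / (n·D) = 33.17 / (107.933333 × 2.395) = 0.128317
regime bands: climb J<0.5768 | cruise [0.5768, 1.1537) | windmill J≥1.1537
J = 0.1283 → climb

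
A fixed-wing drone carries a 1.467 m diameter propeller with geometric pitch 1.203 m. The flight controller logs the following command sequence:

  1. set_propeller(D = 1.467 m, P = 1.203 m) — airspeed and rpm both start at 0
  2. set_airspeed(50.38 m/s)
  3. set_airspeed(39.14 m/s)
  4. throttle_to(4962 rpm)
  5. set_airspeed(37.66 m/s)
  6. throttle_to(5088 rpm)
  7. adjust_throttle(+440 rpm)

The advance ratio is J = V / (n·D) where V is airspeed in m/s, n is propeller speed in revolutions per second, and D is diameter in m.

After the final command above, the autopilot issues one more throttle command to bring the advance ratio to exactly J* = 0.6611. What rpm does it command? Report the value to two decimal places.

set_propeller: D = 1.467 m, P = 1.203 m (p = P/D = 0.820041); state ← (V=0, rpm=0)
set_airspeed(50.38): V ← 50.38 m/s
set_airspeed(39.14): V ← 39.14 m/s
throttle_to(4962): rpm ← 4962
set_airspeed(37.66): V ← 37.66 m/s
throttle_to(5088): rpm ← 5088
adjust_throttle(+440): rpm ← 5088 +440 = 5528
final state: V = 37.66 m/s, rpm = 5528 → n = rpm/60 = 92.133333 rev/s
target J* = 0.6611; solve J* = V/(n·D) for n: n = V/(J*·D) = 37.66/(0.6611 × 1.467) = 38.831400 rev/s
rpm = 60·n = 2329.883979

rpm = 2329.88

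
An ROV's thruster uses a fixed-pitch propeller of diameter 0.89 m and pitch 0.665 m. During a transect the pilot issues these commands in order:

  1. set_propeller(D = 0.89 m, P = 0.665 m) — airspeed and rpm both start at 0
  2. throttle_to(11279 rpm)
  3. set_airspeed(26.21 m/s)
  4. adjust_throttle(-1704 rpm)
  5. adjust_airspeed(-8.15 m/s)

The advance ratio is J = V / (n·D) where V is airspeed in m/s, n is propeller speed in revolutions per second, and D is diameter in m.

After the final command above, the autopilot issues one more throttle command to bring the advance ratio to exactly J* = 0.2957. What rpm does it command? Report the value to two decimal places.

rpm = 4117.44

set_propeller: D = 0.89 m, P = 0.665 m (p = P/D = 0.747191); state ← (V=0, rpm=0)
throttle_to(11279): rpm ← 11279
set_airspeed(26.21): V ← 26.21 m/s
adjust_throttle(-1704): rpm ← 11279 -1704 = 9575
adjust_airspeed(-8.15): V ← 26.21 -8.15 = 18.06 m/s
final state: V = 18.06 m/s, rpm = 9575 → n = rpm/60 = 159.583333 rev/s
target J* = 0.2957; solve J* = V/(n·D) for n: n = V/(J*·D) = 18.06/(0.2957 × 0.89) = 68.624061 rev/s
rpm = 60·n = 4117.443659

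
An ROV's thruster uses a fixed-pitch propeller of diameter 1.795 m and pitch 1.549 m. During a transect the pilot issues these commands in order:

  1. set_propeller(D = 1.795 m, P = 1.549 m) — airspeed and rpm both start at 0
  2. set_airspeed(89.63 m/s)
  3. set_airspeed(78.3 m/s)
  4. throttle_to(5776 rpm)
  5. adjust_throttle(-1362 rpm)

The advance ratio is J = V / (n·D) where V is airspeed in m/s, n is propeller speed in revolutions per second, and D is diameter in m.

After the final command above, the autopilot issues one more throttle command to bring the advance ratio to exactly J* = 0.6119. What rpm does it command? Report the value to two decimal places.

rpm = 4277.28

set_propeller: D = 1.795 m, P = 1.549 m (p = P/D = 0.862953); state ← (V=0, rpm=0)
set_airspeed(89.63): V ← 89.63 m/s
set_airspeed(78.3): V ← 78.3 m/s
throttle_to(5776): rpm ← 5776
adjust_throttle(-1362): rpm ← 5776 -1362 = 4414
final state: V = 78.3 m/s, rpm = 4414 → n = rpm/60 = 73.566667 rev/s
target J* = 0.6119; solve J* = V/(n·D) for n: n = V/(J*·D) = 78.3/(0.6119 × 1.795) = 71.288070 rev/s
rpm = 60·n = 4277.284189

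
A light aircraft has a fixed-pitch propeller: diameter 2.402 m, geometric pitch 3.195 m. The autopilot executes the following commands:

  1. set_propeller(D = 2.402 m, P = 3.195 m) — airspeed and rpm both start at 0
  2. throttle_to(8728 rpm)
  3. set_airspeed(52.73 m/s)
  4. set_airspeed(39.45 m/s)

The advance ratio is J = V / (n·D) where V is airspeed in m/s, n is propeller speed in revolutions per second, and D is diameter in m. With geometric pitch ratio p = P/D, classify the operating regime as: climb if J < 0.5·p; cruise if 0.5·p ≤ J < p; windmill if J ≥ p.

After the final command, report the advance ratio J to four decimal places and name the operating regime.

set_propeller: D = 2.402 m, P = 3.195 m (p = P/D = 1.330142); state ← (V=0, rpm=0)
throttle_to(8728): rpm ← 8728
set_airspeed(52.73): V ← 52.73 m/s
set_airspeed(39.45): V ← 39.45 m/s
final state: V = 39.45 m/s, rpm = 8728 → n = rpm/60 = 145.466667 rev/s
J = V / (n·D) = 39.45 / (145.466667 × 2.402) = 0.112904
regime bands: climb J<0.6651 | cruise [0.6651, 1.3301) | windmill J≥1.3301
J = 0.1129 → climb

J = 0.1129, regime = climb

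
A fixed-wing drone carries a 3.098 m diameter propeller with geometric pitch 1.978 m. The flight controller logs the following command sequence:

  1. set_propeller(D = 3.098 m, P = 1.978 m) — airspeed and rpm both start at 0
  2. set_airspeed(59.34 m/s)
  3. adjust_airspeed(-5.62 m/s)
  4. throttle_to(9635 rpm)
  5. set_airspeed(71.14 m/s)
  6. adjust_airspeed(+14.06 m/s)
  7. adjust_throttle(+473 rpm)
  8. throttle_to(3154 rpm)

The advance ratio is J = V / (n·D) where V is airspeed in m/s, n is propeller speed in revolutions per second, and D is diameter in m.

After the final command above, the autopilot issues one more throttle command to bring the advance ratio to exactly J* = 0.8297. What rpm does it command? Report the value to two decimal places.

rpm = 1988.79

set_propeller: D = 3.098 m, P = 1.978 m (p = P/D = 0.638476); state ← (V=0, rpm=0)
set_airspeed(59.34): V ← 59.34 m/s
adjust_airspeed(-5.62): V ← 59.34 -5.62 = 53.72 m/s
throttle_to(9635): rpm ← 9635
set_airspeed(71.14): V ← 71.14 m/s
adjust_airspeed(+14.06): V ← 71.14 +14.06 = 85.2 m/s
adjust_throttle(+473): rpm ← 9635 +473 = 10108
throttle_to(3154): rpm ← 3154
final state: V = 85.2 m/s, rpm = 3154 → n = rpm/60 = 52.566667 rev/s
target J* = 0.8297; solve J* = V/(n·D) for n: n = V/(J*·D) = 85.2/(0.8297 × 3.098) = 33.146455 rev/s
rpm = 60·n = 1988.787317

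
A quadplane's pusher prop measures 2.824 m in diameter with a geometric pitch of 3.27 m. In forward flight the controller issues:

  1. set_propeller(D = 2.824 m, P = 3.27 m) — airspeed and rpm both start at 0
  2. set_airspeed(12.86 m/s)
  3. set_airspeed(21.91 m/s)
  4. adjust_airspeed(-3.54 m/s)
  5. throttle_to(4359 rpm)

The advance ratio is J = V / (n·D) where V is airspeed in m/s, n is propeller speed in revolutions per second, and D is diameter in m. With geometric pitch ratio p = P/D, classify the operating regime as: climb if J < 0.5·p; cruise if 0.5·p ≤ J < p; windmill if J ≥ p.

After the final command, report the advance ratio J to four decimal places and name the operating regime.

set_propeller: D = 2.824 m, P = 3.27 m (p = P/D = 1.157932); state ← (V=0, rpm=0)
set_airspeed(12.86): V ← 12.86 m/s
set_airspeed(21.91): V ← 21.91 m/s
adjust_airspeed(-3.54): V ← 21.91 -3.54 = 18.37 m/s
throttle_to(4359): rpm ← 4359
final state: V = 18.37 m/s, rpm = 4359 → n = rpm/60 = 72.650000 rev/s
J = V / (n·D) = 18.37 / (72.650000 × 2.824) = 0.089538
regime bands: climb J<0.5790 | cruise [0.5790, 1.1579) | windmill J≥1.1579
J = 0.0895 → climb

J = 0.0895, regime = climb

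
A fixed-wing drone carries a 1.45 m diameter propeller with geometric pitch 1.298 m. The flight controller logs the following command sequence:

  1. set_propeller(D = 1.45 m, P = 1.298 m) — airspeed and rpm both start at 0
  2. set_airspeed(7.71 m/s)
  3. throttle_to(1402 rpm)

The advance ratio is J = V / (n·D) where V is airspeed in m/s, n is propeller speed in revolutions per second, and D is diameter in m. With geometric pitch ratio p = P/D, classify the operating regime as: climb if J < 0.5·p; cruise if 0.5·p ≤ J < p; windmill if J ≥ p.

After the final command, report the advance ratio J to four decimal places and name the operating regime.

J = 0.2276, regime = climb

set_propeller: D = 1.45 m, P = 1.298 m (p = P/D = 0.895172); state ← (V=0, rpm=0)
set_airspeed(7.71): V ← 7.71 m/s
throttle_to(1402): rpm ← 1402
final state: V = 7.71 m/s, rpm = 1402 → n = rpm/60 = 23.366667 rev/s
J = V / (n·D) = 7.71 / (23.366667 × 1.45) = 0.227557
regime bands: climb J<0.4476 | cruise [0.4476, 0.8952) | windmill J≥0.8952
J = 0.2276 → climb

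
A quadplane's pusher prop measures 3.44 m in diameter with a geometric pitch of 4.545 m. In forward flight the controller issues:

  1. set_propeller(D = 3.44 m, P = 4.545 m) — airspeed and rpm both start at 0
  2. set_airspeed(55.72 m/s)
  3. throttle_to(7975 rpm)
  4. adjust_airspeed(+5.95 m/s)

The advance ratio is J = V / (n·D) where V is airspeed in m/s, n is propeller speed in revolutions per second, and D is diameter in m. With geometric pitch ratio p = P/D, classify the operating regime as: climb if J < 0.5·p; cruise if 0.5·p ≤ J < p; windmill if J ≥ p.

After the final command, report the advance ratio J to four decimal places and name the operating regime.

J = 0.1349, regime = climb

set_propeller: D = 3.44 m, P = 4.545 m (p = P/D = 1.321221); state ← (V=0, rpm=0)
set_airspeed(55.72): V ← 55.72 m/s
throttle_to(7975): rpm ← 7975
adjust_airspeed(+5.95): V ← 55.72 +5.95 = 61.67 m/s
final state: V = 61.67 m/s, rpm = 7975 → n = rpm/60 = 132.916667 rev/s
J = V / (n·D) = 61.67 / (132.916667 × 3.44) = 0.134876
regime bands: climb J<0.6606 | cruise [0.6606, 1.3212) | windmill J≥1.3212
J = 0.1349 → climb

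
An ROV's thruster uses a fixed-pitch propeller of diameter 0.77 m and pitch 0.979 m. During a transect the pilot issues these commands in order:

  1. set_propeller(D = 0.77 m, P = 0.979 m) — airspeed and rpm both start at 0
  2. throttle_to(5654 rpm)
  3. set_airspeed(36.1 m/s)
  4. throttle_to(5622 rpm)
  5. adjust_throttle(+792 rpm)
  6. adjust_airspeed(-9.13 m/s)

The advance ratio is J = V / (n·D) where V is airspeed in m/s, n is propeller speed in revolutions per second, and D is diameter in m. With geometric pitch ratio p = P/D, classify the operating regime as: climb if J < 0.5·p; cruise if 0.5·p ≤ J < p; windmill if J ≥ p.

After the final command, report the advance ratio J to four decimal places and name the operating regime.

set_propeller: D = 0.77 m, P = 0.979 m (p = P/D = 1.271429); state ← (V=0, rpm=0)
throttle_to(5654): rpm ← 5654
set_airspeed(36.1): V ← 36.1 m/s
throttle_to(5622): rpm ← 5622
adjust_throttle(+792): rpm ← 5622 +792 = 6414
adjust_airspeed(-9.13): V ← 36.1 -9.13 = 26.97 m/s
final state: V = 26.97 m/s, rpm = 6414 → n = rpm/60 = 106.900000 rev/s
J = V / (n·D) = 26.97 / (106.900000 × 0.77) = 0.327652
regime bands: climb J<0.6357 | cruise [0.6357, 1.2714) | windmill J≥1.2714
J = 0.3277 → climb

J = 0.3277, regime = climb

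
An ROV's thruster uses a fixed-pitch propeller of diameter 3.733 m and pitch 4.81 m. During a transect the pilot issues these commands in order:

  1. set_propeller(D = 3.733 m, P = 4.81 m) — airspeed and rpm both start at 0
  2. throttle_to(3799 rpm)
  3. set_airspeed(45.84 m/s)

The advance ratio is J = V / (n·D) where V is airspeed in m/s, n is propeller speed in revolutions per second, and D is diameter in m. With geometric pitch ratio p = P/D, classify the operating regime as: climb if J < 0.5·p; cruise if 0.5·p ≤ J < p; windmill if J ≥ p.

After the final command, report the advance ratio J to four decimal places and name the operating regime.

J = 0.1939, regime = climb

set_propeller: D = 3.733 m, P = 4.81 m (p = P/D = 1.288508); state ← (V=0, rpm=0)
throttle_to(3799): rpm ← 3799
set_airspeed(45.84): V ← 45.84 m/s
final state: V = 45.84 m/s, rpm = 3799 → n = rpm/60 = 63.316667 rev/s
J = V / (n·D) = 45.84 / (63.316667 × 3.733) = 0.193941
regime bands: climb J<0.6443 | cruise [0.6443, 1.2885) | windmill J≥1.2885
J = 0.1939 → climb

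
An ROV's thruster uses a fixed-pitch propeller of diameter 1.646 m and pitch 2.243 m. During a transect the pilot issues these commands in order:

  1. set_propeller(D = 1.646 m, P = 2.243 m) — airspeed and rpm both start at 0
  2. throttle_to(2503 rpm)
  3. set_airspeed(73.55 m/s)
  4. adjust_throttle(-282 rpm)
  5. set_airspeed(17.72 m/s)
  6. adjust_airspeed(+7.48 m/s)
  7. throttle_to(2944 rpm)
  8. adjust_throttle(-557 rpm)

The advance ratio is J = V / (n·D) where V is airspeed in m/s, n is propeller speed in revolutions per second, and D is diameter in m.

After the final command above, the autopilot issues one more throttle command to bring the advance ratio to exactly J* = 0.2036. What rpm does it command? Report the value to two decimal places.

set_propeller: D = 1.646 m, P = 2.243 m (p = P/D = 1.362697); state ← (V=0, rpm=0)
throttle_to(2503): rpm ← 2503
set_airspeed(73.55): V ← 73.55 m/s
adjust_throttle(-282): rpm ← 2503 -282 = 2221
set_airspeed(17.72): V ← 17.72 m/s
adjust_airspeed(+7.48): V ← 17.72 +7.48 = 25.2 m/s
throttle_to(2944): rpm ← 2944
adjust_throttle(-557): rpm ← 2944 -557 = 2387
final state: V = 25.2 m/s, rpm = 2387 → n = rpm/60 = 39.783333 rev/s
target J* = 0.2036; solve J* = V/(n·D) for n: n = V/(J*·D) = 25.2/(0.2036 × 1.646) = 75.195688 rev/s
rpm = 60·n = 4511.741270

rpm = 4511.74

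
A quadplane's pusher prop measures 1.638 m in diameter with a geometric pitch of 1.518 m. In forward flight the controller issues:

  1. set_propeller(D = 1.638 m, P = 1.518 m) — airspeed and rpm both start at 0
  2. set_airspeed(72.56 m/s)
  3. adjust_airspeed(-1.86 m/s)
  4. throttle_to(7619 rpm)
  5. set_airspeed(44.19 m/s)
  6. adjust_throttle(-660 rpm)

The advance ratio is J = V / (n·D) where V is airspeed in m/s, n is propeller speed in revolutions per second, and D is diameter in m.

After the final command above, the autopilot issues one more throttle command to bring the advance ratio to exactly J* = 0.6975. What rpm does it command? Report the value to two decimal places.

set_propeller: D = 1.638 m, P = 1.518 m (p = P/D = 0.926740); state ← (V=0, rpm=0)
set_airspeed(72.56): V ← 72.56 m/s
adjust_airspeed(-1.86): V ← 72.56 -1.86 = 70.7 m/s
throttle_to(7619): rpm ← 7619
set_airspeed(44.19): V ← 44.19 m/s
adjust_throttle(-660): rpm ← 7619 -660 = 6959
final state: V = 44.19 m/s, rpm = 6959 → n = rpm/60 = 115.983333 rev/s
target J* = 0.6975; solve J* = V/(n·D) for n: n = V/(J*·D) = 44.19/(0.6975 × 1.638) = 38.678168 rev/s
rpm = 60·n = 2320.690063

rpm = 2320.69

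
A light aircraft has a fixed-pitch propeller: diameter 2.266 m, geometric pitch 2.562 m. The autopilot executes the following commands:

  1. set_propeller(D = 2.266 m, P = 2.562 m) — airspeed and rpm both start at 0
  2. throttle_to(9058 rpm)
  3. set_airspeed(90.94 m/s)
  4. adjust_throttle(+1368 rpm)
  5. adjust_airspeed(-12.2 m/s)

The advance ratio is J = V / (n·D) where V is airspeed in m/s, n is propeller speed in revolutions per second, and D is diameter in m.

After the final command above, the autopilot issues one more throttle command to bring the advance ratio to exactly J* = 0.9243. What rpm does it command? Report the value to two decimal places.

rpm = 2255.66

set_propeller: D = 2.266 m, P = 2.562 m (p = P/D = 1.130627); state ← (V=0, rpm=0)
throttle_to(9058): rpm ← 9058
set_airspeed(90.94): V ← 90.94 m/s
adjust_throttle(+1368): rpm ← 9058 +1368 = 10426
adjust_airspeed(-12.2): V ← 90.94 -12.2 = 78.74 m/s
final state: V = 78.74 m/s, rpm = 10426 → n = rpm/60 = 173.766667 rev/s
target J* = 0.9243; solve J* = V/(n·D) for n: n = V/(J*·D) = 78.74/(0.9243 × 2.266) = 37.594348 rev/s
rpm = 60·n = 2255.660852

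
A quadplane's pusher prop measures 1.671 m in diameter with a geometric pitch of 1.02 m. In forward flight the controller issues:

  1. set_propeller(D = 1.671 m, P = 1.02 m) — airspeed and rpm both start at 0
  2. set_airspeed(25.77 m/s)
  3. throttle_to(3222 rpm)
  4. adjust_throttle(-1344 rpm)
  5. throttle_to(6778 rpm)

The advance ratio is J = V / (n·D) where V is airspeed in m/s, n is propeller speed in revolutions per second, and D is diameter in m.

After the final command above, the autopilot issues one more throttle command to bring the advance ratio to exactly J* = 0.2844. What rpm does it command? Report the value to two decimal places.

set_propeller: D = 1.671 m, P = 1.02 m (p = P/D = 0.610413); state ← (V=0, rpm=0)
set_airspeed(25.77): V ← 25.77 m/s
throttle_to(3222): rpm ← 3222
adjust_throttle(-1344): rpm ← 3222 -1344 = 1878
throttle_to(6778): rpm ← 6778
final state: V = 25.77 m/s, rpm = 6778 → n = rpm/60 = 112.966667 rev/s
target J* = 0.2844; solve J* = V/(n·D) for n: n = V/(J*·D) = 25.77/(0.2844 × 1.671) = 54.226101 rev/s
rpm = 60·n = 3253.566045

rpm = 3253.57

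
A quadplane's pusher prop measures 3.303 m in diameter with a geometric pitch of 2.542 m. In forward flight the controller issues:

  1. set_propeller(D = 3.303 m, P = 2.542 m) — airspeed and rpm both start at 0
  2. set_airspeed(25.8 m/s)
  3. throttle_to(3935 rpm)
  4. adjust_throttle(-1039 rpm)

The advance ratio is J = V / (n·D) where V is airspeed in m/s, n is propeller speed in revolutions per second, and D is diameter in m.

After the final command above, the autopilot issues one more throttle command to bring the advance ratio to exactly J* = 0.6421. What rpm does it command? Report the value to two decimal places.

set_propeller: D = 3.303 m, P = 2.542 m (p = P/D = 0.769603); state ← (V=0, rpm=0)
set_airspeed(25.8): V ← 25.8 m/s
throttle_to(3935): rpm ← 3935
adjust_throttle(-1039): rpm ← 3935 -1039 = 2896
final state: V = 25.8 m/s, rpm = 2896 → n = rpm/60 = 48.266667 rev/s
target J* = 0.6421; solve J* = V/(n·D) for n: n = V/(J*·D) = 25.8/(0.6421 × 3.303) = 12.164898 rev/s
rpm = 60·n = 729.893864

rpm = 729.89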